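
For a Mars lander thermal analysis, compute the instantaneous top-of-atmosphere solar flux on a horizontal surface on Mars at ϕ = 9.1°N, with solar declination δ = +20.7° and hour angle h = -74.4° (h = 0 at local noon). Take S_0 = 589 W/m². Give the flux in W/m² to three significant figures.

cos θ_z = sin ϕ sin δ + cos ϕ cos δ cos h = 0.055905 + 0.248393 = 0.304298.
Flux = S_0 · cos θ_z = 589 × 0.304298 = 179.2 W/m².

179 W/m²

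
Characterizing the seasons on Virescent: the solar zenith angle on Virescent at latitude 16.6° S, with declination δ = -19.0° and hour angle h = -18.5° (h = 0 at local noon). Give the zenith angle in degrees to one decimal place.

cos θ_z = sin ϕ sin δ + cos ϕ cos δ cos h = 0.093011 + 0.859287 = 0.952298.
θ_z = arccos(0.952298) = 17.8°.

θ_z = 17.8°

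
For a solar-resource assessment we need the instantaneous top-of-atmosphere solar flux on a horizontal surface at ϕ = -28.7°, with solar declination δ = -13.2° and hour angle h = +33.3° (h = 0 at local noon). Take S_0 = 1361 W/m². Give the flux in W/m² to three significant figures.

cos θ_z = sin ϕ sin δ + cos ϕ cos δ cos h = 0.109659 + 0.713755 = 0.823414.
Flux = S_0 · cos θ_z = 1361 × 0.823414 = 1121 W/m².

1.12e+03 W/m²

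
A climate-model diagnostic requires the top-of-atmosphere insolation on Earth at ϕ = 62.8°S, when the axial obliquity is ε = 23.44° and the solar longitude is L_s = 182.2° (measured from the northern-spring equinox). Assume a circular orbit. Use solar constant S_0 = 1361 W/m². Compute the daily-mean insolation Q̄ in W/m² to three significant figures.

Q̄ ≈ 207 W/m²

Solar declination: sin δ = sin ε · sin L_s = sin 23.44° × sin 182.2° = -0.01527, so δ = -0.875°.
cos h₀ = −tan(-62.8°) tan(-0.875°) = -0.0297, h₀ = 1.6005 rad.
Bracket: h₀ sin ϕ sin δ + cos ϕ cos δ sin h₀ = 1.6005×-0.88942×-0.01527 + 0.45710×0.99988×0.99956 = 0.021737 + 0.456844 = 0.478581.
Q̄ = (S_0/π) × [bracket] = (1361/π) × 0.478581 = 207.3 W/m².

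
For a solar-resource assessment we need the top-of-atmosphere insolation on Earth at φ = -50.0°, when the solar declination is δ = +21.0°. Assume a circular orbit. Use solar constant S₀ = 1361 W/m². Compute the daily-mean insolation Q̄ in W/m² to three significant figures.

Q̄ ≈ 101 W/m²

cos H₀ = −tan(-50.0°) tan(+21.000°) = 0.4575, H₀ = 1.0956 rad.
Bracket: H₀ sin φ sin δ + cos φ cos δ sin H₀ = 1.0956×-0.76604×0.35837 + 0.64279×0.93358×0.88922 = -0.300770 + 0.533617 = 0.232847.
Q̄ = (S₀/π) × [bracket] = (1361/π) × 0.232847 = 100.9 W/m².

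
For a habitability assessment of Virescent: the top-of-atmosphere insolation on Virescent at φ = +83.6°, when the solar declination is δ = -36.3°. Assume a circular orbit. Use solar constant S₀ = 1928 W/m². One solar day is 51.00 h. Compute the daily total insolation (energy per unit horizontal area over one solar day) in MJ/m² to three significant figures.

0.00 MJ/m²

cos H₀ = −tan(+83.6°) tan(-36.300°) = 6.5489 ≥ 1 ⇒ polar night, H₀ = 0 and Q̄ = 0.
Daily total = Q̄ × 51.00 h × 3600 s/h = 0.00 MJ/m².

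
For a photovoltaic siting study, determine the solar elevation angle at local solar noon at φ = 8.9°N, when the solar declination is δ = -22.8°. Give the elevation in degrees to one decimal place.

At local noon the hour angle is zero, so the zenith angle equals |φ − δ| = |+8.9° − (-22.800°)| = 31.700°.
Elevation = 90° − 31.700° = 58.3°.

58.3°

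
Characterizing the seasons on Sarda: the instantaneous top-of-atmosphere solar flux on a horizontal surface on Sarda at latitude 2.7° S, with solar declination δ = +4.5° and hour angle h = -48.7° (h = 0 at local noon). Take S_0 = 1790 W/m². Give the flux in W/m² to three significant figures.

1.17e+03 W/m²

cos θ_z = sin ϕ sin δ + cos ϕ cos δ cos h = -0.003696 + 0.657237 = 0.653541.
Flux = S_0 · cos θ_z = 1790 × 0.653541 = 1170 W/m².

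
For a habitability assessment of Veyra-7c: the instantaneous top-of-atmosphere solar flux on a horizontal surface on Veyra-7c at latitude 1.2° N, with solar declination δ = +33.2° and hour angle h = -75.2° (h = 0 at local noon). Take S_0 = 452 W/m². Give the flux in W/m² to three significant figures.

102 W/m²

cos θ_z = sin ϕ sin δ + cos ϕ cos δ cos h = 0.011467 + 0.213701 = 0.225168.
Flux = S_0 · cos θ_z = 452 × 0.225168 = 101.8 W/m².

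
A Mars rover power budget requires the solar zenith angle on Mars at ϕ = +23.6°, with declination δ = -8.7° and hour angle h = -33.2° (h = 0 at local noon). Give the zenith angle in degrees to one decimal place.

θ_z = 45.8°

cos θ_z = sin ϕ sin δ + cos ϕ cos δ cos h = -0.060557 + 0.757957 = 0.697400.
θ_z = arccos(0.697400) = 45.8°.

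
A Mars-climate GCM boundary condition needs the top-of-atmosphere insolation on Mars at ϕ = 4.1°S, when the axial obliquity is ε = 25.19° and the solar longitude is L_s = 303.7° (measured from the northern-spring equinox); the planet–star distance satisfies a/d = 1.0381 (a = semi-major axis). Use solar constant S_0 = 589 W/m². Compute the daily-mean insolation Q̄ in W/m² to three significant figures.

Solar declination: sin δ = sin ε · sin L_s = sin 25.19° × sin 303.7° = -0.35410, so δ = -20.738°.
cos h₀ = −tan(-4.1°) tan(-20.738°) = -0.0271, h₀ = 1.5979 rad.
Bracket: h₀ sin ϕ sin δ + cos ϕ cos δ sin h₀ = 1.5979×-0.07150×-0.35410 + 0.99744×0.93521×0.99963 = 0.040456 + 0.932471 = 0.972927.
Inverse-square distance factor (a/d)² = 1.0381² = 1.077652.
Q̄ = (S_0/π) × 1.077652 × [bracket] = (589/π) × 1.077652 × 0.972927 = 196.6 W/m².

Q̄ ≈ 197 W/m²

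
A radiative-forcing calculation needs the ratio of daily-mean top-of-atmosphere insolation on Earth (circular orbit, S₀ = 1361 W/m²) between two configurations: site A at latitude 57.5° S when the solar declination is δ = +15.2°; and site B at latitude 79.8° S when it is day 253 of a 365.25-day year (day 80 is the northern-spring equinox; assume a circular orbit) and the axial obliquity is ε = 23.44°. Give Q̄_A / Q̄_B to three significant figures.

Q̄_A / Q̄_B ≈ 2.51

— Configuration A (φ=-57.5°):
cos H₀ = −tan(-57.5°) tan(+15.200°) = 0.4265, H₀ = 1.1302 rad.
Bracket: H₀ sin φ sin δ + cos φ cos δ sin H₀ = 1.1302×-0.84339×0.26219 + 0.53730×0.96502×0.90450 = -0.249919 + 0.468988 = 0.219069.
Q̄ = (S₀/π) × [bracket] = (1361/π) × 0.219069 = 94.905 W/m².
— Configuration B (φ=-79.8°):
Solar longitude: λ_s = 360° × (253 − 80)/365.25 = 170.513°.
sin δ = sin 23.44° × sin 170.513° = 0.06556, so δ = +3.759°.
cos H₀ = −tan(-79.8°) tan(+3.759°) = 0.3652, H₀ = 1.1970 rad.
Bracket: H₀ sin φ sin δ + cos φ cos δ sin H₀ = 1.1970×-0.98420×0.06556 + 0.17708×0.99785×0.93094 = -0.077235 + 0.164496 = 0.087261.
Q̄ = (S₀/π) × [bracket] = (1361/π) × 0.087261 = 37.803 W/m².
Ratio Q̄_A / Q̄_B = 94.905 / 37.803 = 2.511.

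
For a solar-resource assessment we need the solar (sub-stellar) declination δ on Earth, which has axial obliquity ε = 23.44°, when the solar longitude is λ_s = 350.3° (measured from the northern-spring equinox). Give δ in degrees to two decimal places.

sin δ = sin ε · sin λ_s = sin 23.44° × sin 350.3° = -0.067023.
δ = arcsin(-0.067023) = -3.84°.

δ = -3.84°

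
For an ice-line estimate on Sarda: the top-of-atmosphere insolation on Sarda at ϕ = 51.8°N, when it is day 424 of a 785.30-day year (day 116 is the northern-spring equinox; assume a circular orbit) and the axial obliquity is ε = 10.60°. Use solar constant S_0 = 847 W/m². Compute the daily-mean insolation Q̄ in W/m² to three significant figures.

Q̄ ≈ 206 W/m²

Solar longitude: L_s = 360° × (424 − 116)/785.30 = 141.194°.
sin δ = sin 10.60° × sin 141.194° = 0.11528, so δ = +6.620°.
cos h₀ = −tan(+51.8°) tan(+6.620°) = -0.1475, h₀ = 1.7188 rad.
Bracket: h₀ sin ϕ sin δ + cos ϕ cos δ sin h₀ = 1.7188×0.78586×0.11528 + 0.61841×0.99333×0.98907 = 0.155713 + 0.607571 = 0.763284.
Q̄ = (S_0/π) × [bracket] = (847/π) × 0.763284 = 205.8 W/m².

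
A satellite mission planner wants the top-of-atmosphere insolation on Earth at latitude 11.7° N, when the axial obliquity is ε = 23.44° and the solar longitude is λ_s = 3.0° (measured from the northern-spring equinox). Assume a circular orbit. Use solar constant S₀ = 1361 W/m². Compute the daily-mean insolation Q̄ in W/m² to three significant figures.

Solar declination: sin δ = sin ε · sin λ_s = sin 23.44° × sin 3.0° = 0.02082, so δ = +1.193°.
cos H₀ = −tan(+11.7°) tan(+1.193°) = -0.0043, H₀ = 1.5751 rad.
Bracket: H₀ sin φ sin δ + cos φ cos δ sin H₀ = 1.5751×0.20279×0.02082 + 0.97922×0.99978×0.99999 = 0.006650 + 0.978995 = 0.985645.
Q̄ = (S₀/π) × [bracket] = (1361/π) × 0.985645 = 427.0 W/m².

Q̄ ≈ 427 W/m²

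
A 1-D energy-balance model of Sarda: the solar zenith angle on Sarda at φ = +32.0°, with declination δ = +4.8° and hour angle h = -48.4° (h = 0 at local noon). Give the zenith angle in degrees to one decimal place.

θ_z = 52.7°

cos θ_z = sin φ sin δ + cos φ cos δ cos h = 0.044343 + 0.561067 = 0.605410.
θ_z = arccos(0.605410) = 52.7°.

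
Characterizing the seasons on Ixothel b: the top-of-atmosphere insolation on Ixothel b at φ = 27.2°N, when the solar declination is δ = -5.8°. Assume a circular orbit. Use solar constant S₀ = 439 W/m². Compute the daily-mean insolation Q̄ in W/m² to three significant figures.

Q̄ ≈ 114 W/m²

cos H₀ = −tan(+27.2°) tan(-5.800°) = 0.0522, H₀ = 1.5186 rad.
Bracket: H₀ sin φ sin δ + cos φ cos δ sin H₀ = 1.5186×0.45710×-0.10106 + 0.88942×0.99488×0.99864 = -0.070151 + 0.883663 = 0.813512.
Q̄ = (S₀/π) × [bracket] = (439/π) × 0.813512 = 113.7 W/m².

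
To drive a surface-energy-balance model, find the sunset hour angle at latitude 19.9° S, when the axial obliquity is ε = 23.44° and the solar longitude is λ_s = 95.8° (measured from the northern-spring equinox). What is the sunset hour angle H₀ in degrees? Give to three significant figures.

H₀ = 81.0°

Solar declination: sin δ = sin ε · sin λ_s = sin 23.44° × sin 95.8° = 0.39575, so δ = +23.313°.
cos H₀ = −tan φ · tan δ = −tan(-19.9°) × tan(+23.313°) = 0.1560, so H₀ = 1.4142 rad = 81.03°.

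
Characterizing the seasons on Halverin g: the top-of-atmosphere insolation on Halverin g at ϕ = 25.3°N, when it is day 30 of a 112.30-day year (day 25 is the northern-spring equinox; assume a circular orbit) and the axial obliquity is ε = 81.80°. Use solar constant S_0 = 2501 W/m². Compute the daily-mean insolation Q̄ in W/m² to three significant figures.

Solar longitude: L_s = 360° × (30 − 25)/112.30 = 16.028°.
sin δ = sin 81.80° × sin 16.028° = 0.27329, so δ = +15.860°.
cos h₀ = −tan(+25.3°) tan(+15.860°) = -0.1343, h₀ = 1.7055 rad.
Bracket: h₀ sin ϕ sin δ + cos ϕ cos δ sin h₀ = 1.7055×0.42736×0.27329 + 0.90408×0.96193×0.99094 = 0.199191 + 0.861783 = 1.060974.
Q̄ = (S_0/π) × [bracket] = (2501/π) × 1.060974 = 844.6 W/m².

Q̄ ≈ 845 W/m²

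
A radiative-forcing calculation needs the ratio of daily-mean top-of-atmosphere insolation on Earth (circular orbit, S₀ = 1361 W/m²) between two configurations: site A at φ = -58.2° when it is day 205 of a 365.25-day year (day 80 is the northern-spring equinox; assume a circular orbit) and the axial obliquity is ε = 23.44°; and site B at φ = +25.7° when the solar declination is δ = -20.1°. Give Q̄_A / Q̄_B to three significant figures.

— Configuration A (φ=-58.2°):
Solar longitude: λ_s = 360° × (205 − 80)/365.25 = 123.203°.
sin δ = sin 23.44° × sin 123.203° = 0.33284, so δ = +19.441°.
cos H₀ = −tan(-58.2°) tan(+19.441°) = 0.5693, H₀ = 0.9652 rad.
Bracket: H₀ sin φ sin δ + cos φ cos δ sin H₀ = 0.9652×-0.84989×0.33284 + 0.52696×0.94298×0.82214 = -0.273033 + 0.408532 = 0.135499.
Q̄ = (S₀/π) × [bracket] = (1361/π) × 0.135499 = 58.701 W/m².
— Configuration B (φ=+25.7°):
cos H₀ = −tan(+25.7°) tan(-20.100°) = 0.1761, H₀ = 1.3938 rad.
Bracket: H₀ sin φ sin δ + cos φ cos δ sin H₀ = 1.3938×0.43366×-0.34366 + 0.90108×0.93909×0.98437 = -0.207720 + 0.832969 = 0.625249.
Q̄ = (S₀/π) × [bracket] = (1361/π) × 0.625249 = 270.87 W/m².
Ratio Q̄_A / Q̄_B = 58.701 / 270.87 = 0.2167.

Q̄_A / Q̄_B ≈ 0.217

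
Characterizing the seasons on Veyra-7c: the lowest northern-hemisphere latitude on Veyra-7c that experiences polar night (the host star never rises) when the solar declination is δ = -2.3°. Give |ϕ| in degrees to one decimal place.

Polar night requires cos h₀ = −tan ϕ tan δ ≥ 1, i.e. tan ϕ tan δ ≤ −1.
The boundary is |tan ϕ| · |tan δ| = 1, so |ϕ| = 90° − |δ| = 90° − 2.3° = 87.7° in the northern hemisphere.

|ϕ| = 87.7°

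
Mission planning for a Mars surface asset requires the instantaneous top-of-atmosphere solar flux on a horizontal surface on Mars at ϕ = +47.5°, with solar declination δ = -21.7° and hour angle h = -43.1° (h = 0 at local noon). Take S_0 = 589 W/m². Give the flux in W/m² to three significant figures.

109 W/m²

cos θ_z = sin ϕ sin δ + cos ϕ cos δ cos h = -0.272606 + 0.458332 = 0.185726.
Flux = S_0 · cos θ_z = 589 × 0.185726 = 109.4 W/m².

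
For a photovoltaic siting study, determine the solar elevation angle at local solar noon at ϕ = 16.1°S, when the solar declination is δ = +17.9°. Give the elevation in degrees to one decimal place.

56.0°

At local noon the hour angle is zero, so the zenith angle equals |ϕ − δ| = |-16.1° − (+17.900°)| = 34.000°.
Elevation = 90° − 34.000° = 56.0°.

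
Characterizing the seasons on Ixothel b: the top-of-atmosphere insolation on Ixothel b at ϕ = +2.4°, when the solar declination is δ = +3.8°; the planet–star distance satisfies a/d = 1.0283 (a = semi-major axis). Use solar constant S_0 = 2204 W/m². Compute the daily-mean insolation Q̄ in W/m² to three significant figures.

Q̄ ≈ 743 W/m²

cos h₀ = −tan(+2.4°) tan(+3.800°) = -0.0028, h₀ = 1.5736 rad.
Bracket: h₀ sin ϕ sin δ + cos ϕ cos δ sin h₀ = 1.5736×0.04188×0.06627 + 0.99912×0.99780×1.00000 = 0.004367 + 0.996922 = 1.001289.
Inverse-square distance factor (a/d)² = 1.0283² = 1.057401.
Q̄ = (S_0/π) × 1.057401 × [bracket] = (2204/π) × 1.057401 × 1.001289 = 742.8 W/m².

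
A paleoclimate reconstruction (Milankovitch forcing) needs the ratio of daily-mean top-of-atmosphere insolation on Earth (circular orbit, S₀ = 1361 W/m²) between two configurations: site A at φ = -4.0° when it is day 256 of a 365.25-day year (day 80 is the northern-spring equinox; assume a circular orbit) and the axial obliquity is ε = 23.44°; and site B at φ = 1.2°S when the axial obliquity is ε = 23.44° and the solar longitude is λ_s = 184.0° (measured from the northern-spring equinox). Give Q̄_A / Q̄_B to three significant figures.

— Configuration A (φ=-4.0°):
Solar longitude: λ_s = 360° × (256 − 80)/365.25 = 173.470°.
sin δ = sin 23.44° × sin 173.470° = 0.04524, so δ = +2.593°.
cos H₀ = −tan(-4.0°) tan(+2.593°) = 0.0032, H₀ = 1.5676 rad.
Bracket: H₀ sin φ sin δ + cos φ cos δ sin H₀ = 1.5676×-0.06976×0.04524 + 0.99756×0.99898×0.99999 = -0.004947 + 0.996533 = 0.991586.
Q̄ = (S₀/π) × [bracket] = (1361/π) × 0.991586 = 429.57 W/m².
— Configuration B (φ=-1.2°):
Solar declination: sin δ = sin ε · sin λ_s = sin 23.44° × sin 184.0° = -0.02775, so δ = -1.590°.
cos H₀ = −tan(-1.2°) tan(-1.590°) = -0.0006, H₀ = 1.5714 rad.
Bracket: H₀ sin φ sin δ + cos φ cos δ sin H₀ = 1.5714×-0.02094×-0.02775 + 0.99978×0.99961×1.00000 = 0.000913 + 0.999390 = 1.000303.
Q̄ = (S₀/π) × [bracket] = (1361/π) × 1.000303 = 433.35 W/m².
Ratio Q̄_A / Q̄_B = 429.57 / 433.35 = 0.9913.

Q̄_A / Q̄_B ≈ 0.991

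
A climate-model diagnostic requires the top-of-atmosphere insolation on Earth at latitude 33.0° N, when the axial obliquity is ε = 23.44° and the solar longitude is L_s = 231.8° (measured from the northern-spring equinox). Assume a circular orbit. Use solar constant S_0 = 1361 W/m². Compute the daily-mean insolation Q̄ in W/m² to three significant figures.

Solar declination: sin δ = sin ε · sin L_s = sin 23.44° × sin 231.8° = -0.31260, so δ = -18.216°.
cos h₀ = −tan(+33.0°) tan(-18.216°) = 0.2137, h₀ = 1.3554 rad.
Bracket: h₀ sin ϕ sin δ + cos ϕ cos δ sin h₀ = 1.3554×0.54464×-0.31260 + 0.83867×0.94988×0.97690 = -0.230763 + 0.778234 = 0.547471.
Q̄ = (S_0/π) × [bracket] = (1361/π) × 0.547471 = 237.2 W/m².

Q̄ ≈ 237 W/m²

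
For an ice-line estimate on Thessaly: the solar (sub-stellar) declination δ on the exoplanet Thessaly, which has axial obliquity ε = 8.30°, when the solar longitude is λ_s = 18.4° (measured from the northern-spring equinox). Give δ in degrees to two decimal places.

δ = +2.61°

sin δ = sin ε · sin λ_s = sin 8.30° × sin 18.4° = 0.045566.
δ = arcsin(0.045566) = +2.61°.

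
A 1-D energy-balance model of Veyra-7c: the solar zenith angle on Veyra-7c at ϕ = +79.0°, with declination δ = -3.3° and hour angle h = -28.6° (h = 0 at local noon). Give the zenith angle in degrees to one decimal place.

cos θ_z = sin ϕ sin δ + cos ϕ cos δ cos h = -0.056506 + 0.167249 = 0.110743.
θ_z = arccos(0.110743) = 83.6°.

θ_z = 83.6°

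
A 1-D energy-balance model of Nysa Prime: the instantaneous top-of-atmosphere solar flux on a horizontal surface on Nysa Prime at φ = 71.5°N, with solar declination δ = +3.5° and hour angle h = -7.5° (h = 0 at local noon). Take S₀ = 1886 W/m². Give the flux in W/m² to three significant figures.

701 W/m²

cos θ_z = sin φ sin δ + cos φ cos δ cos h = 0.057894 + 0.314003 = 0.371897.
Flux = S₀ · cos θ_z = 1886 × 0.371897 = 701.4 W/m².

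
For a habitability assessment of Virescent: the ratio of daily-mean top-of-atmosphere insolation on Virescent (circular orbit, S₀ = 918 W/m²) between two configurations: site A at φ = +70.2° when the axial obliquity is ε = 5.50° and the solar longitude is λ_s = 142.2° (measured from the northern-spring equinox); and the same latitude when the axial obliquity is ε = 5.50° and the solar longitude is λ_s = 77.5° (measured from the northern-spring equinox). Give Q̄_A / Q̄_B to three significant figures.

Q̄_A / Q̄_B ≈ 0.882

— Configuration A (φ=+70.2°):
Solar declination: sin δ = sin ε · sin λ_s = sin 5.50° × sin 142.2° = 0.05874, so δ = +3.368°.
cos H₀ = −tan(+70.2°) tan(+3.368°) = -0.1635, H₀ = 1.7350 rad.
Bracket: H₀ sin φ sin δ + cos φ cos δ sin H₀ = 1.7350×0.94088×0.05874 + 0.33874×0.99827×0.98655 = 0.095889 + 0.333606 = 0.429495.
Q̄ = (S₀/π) × [bracket] = (918/π) × 0.429495 = 125.50 W/m².
— Configuration B (φ=+70.2°):
Solar declination: sin δ = sin ε · sin λ_s = sin 5.50° × sin 77.5° = 0.09357, so δ = +5.369°.
cos H₀ = −tan(+70.2°) tan(+5.369°) = -0.2611, H₀ = 1.8349 rad.
Bracket: H₀ sin φ sin δ + cos φ cos δ sin H₀ = 1.8349×0.94088×0.09357 + 0.33874×0.99561×0.96532 = 0.161541 + 0.325557 = 0.487098.
Q̄ = (S₀/π) × [bracket] = (918/π) × 0.487098 = 142.33 W/m².
Ratio Q̄_A / Q̄_B = 125.50 / 142.33 = 0.8818.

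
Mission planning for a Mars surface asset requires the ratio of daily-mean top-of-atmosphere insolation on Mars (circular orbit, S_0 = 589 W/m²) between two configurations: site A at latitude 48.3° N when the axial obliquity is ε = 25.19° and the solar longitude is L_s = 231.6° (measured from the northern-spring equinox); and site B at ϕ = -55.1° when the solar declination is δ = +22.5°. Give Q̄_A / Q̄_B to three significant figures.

Q̄_A / Q̄_B ≈ 2.17

— Configuration A (ϕ=+48.3°):
Solar declination: sin δ = sin ε · sin L_s = sin 25.19° × sin 231.6° = -0.33356, so δ = -19.485°.
cos h₀ = −tan(+48.3°) tan(-19.485°) = 0.3971, h₀ = 1.1624 rad.
Bracket: h₀ sin ϕ sin δ + cos ϕ cos δ sin h₀ = 1.1624×0.74664×-0.33356 + 0.66523×0.94273×0.91777 = -0.289495 + 0.575563 = 0.286068.
Q̄ = (S_0/π) × [bracket] = (589/π) × 0.286068 = 53.633 W/m².
— Configuration B (ϕ=-55.1°):
cos h₀ = −tan(-55.1°) tan(+22.500°) = 0.5938, h₀ = 0.9351 rad.
Bracket: h₀ sin ϕ sin δ + cos ϕ cos δ sin h₀ = 0.9351×-0.82015×0.38268 + 0.57215×0.92388×0.80464 = -0.293486 + 0.425331 = 0.131845.
Q̄ = (S_0/π) × [bracket] = (589/π) × 0.131845 = 24.719 W/m².
Ratio Q̄_A / Q̄_B = 53.633 / 24.719 = 2.170.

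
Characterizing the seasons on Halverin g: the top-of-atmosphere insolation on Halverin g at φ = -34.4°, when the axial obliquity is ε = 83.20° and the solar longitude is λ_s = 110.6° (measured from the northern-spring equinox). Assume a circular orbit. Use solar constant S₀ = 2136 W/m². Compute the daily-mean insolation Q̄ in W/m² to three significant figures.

Solar declination: sin δ = sin ε · sin λ_s = sin 83.20° × sin 110.6° = 0.92947, so δ = +68.353°.
cos H₀ = −tan(-34.4°) tan(+68.353°) = 1.7253 ≥ 1 ⇒ polar night, H₀ = 0 and Q̄ = 0.

Q̄ ≈ 0.00 W/m²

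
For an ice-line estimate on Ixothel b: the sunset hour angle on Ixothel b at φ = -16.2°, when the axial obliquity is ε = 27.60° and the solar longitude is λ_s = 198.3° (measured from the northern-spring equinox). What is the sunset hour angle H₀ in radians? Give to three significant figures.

Solar declination: sin δ = sin ε · sin λ_s = sin 27.60° × sin 198.3° = -0.14547, so δ = -8.365°.
cos H₀ = −tan φ · tan δ = −tan(-16.2°) × tan(-8.365°) = -0.0427, so H₀ = 1.6135 rad = 92.45°.

H₀ = 1.61 rad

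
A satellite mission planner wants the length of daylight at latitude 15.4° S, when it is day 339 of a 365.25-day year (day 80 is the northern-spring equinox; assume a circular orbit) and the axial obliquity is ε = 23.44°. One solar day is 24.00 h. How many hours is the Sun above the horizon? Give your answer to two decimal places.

12.88 h

Solar longitude: λ_s = 360° × (339 − 80)/365.25 = 255.277°.
sin δ = sin 23.44° × sin 255.277° = -0.38473, so δ = -22.627°.
cos H₀ = −tan φ · tan δ = −tan(-15.4°) × tan(-22.627°) = -0.1148, so H₀ = 1.6859 rad = 96.59°.
Daylight = 2H₀/(2π) × 24.00 h = (1.6859/π) × 24.00 = 12.88 h.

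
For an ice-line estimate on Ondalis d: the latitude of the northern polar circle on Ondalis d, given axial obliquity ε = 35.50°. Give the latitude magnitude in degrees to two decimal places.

54.50°

The polar circle is the lowest latitude that experiences at least one full rotation of continuous daylight at the northern-summer solstice; it lies at |φ| = 90° − ε = 90° − 35.50° = 54.50°.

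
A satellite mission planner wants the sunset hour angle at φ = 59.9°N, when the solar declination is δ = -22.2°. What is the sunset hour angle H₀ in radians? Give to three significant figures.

cos H₀ = −tan φ · tan δ = −tan(+59.9°) × tan(-22.200°) = 0.7040, so H₀ = 0.7898 rad = 45.25°.

H₀ = 0.790 rad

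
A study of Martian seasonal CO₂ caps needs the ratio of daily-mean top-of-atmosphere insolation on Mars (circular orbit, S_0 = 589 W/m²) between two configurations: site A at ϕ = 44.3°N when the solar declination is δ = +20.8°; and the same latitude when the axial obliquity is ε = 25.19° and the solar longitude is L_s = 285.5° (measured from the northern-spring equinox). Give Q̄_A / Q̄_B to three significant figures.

— Configuration A (ϕ=+44.3°):
cos h₀ = −tan(+44.3°) tan(+20.800°) = -0.3707, h₀ = 1.9506 rad.
Bracket: h₀ sin ϕ sin δ + cos ϕ cos δ sin h₀ = 1.9506×0.69842×0.35511 + 0.71569×0.93483×0.92876 = 0.483780 + 0.621385 = 1.105165.
Q̄ = (S_0/π) × [bracket] = (589/π) × 1.105165 = 207.20 W/m².
— Configuration B (ϕ=+44.3°):
Solar declination: sin δ = sin ε · sin L_s = sin 25.19° × sin 285.5° = -0.41014, so δ = -24.214°.
cos h₀ = −tan(+44.3°) tan(-24.214°) = 0.4388, h₀ = 1.1165 rad.
Bracket: h₀ sin ϕ sin δ + cos ϕ cos δ sin h₀ = 1.1165×0.69842×-0.41014 + 0.71569×0.91202×0.89856 = -0.319821 + 0.586511 = 0.266690.
Q̄ = (S_0/π) × [bracket] = (589/π) × 0.266690 = 50.000 W/m².
Ratio Q̄_A / Q̄_B = 207.20 / 50.000 = 4.144.

Q̄_A / Q̄_B ≈ 4.14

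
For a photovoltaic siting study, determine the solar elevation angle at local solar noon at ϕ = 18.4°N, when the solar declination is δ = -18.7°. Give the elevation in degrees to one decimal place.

52.9°

At local noon the hour angle is zero, so the zenith angle equals |ϕ − δ| = |+18.4° − (-18.700°)| = 37.100°.
Elevation = 90° − 37.100° = 52.9°.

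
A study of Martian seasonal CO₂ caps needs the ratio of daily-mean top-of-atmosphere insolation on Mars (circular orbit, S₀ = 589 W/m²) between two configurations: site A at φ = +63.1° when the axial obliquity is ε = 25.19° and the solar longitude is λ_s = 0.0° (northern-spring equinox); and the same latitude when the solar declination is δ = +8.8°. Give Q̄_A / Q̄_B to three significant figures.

Q̄_A / Q̄_B ≈ 0.663

— Configuration A (φ=+63.1°):
Solar declination: sin δ = sin ε · sin λ_s = sin 25.19° × sin 0.0° = 0.00000, so δ = +0.000°.
cos H₀ = −tan(+63.1°) tan(+0.000°) = -0.0000, H₀ = 1.5708 rad.
Bracket: H₀ sin φ sin δ + cos φ cos δ sin H₀ = 1.5708×0.89180×0.00000 + 0.45243×1.00000×1.00000 = 0.000000 + 0.452430 = 0.452430.
Q̄ = (S₀/π) × [bracket] = (589/π) × 0.452430 = 84.824 W/m².
— Configuration B (φ=+63.1°):
cos H₀ = −tan(+63.1°) tan(+8.800°) = -0.3051, H₀ = 1.8809 rad.
Bracket: H₀ sin φ sin δ + cos φ cos δ sin H₀ = 1.8809×0.89180×0.15299 + 0.45243×0.98823×0.95231 = 0.256623 + 0.425782 = 0.682405.
Q̄ = (S₀/π) × [bracket] = (589/π) × 0.682405 = 127.94 W/m².
Ratio Q̄_A / Q̄_B = 84.824 / 127.94 = 0.6630.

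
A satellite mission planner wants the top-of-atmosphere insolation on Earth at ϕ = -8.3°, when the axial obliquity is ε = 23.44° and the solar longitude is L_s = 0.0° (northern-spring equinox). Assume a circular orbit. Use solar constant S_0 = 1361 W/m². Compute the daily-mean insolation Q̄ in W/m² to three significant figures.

Q̄ ≈ 429 W/m²

Solar declination: sin δ = sin ε · sin L_s = sin 23.44° × sin 0.0° = 0.00000, so δ = +0.000°.
cos h₀ = −tan(-8.3°) tan(+0.000°) = 0.0000, h₀ = 1.5708 rad.
Bracket: h₀ sin ϕ sin δ + cos ϕ cos δ sin h₀ = 1.5708×-0.14436×0.00000 + 0.98953×1.00000×1.00000 = -0.000000 + 0.989530 = 0.989530.
Q̄ = (S_0/π) × [bracket] = (1361/π) × 0.989530 = 428.7 W/m².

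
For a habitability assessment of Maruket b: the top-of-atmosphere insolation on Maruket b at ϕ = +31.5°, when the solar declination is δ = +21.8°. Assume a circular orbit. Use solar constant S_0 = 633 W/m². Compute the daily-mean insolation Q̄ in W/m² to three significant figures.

Q̄ ≈ 226 W/m²

cos h₀ = −tan(+31.5°) tan(+21.800°) = -0.2451, h₀ = 1.8184 rad.
Bracket: h₀ sin ϕ sin δ + cos ϕ cos δ sin h₀ = 1.8184×0.52250×0.37137 + 0.85264×0.92849×0.96950 = 0.352844 + 0.767522 = 1.120366.
Q̄ = (S_0/π) × [bracket] = (633/π) × 1.120366 = 225.7 W/m².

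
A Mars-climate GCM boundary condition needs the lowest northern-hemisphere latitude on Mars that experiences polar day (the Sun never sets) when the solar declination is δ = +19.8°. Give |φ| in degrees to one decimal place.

Polar day requires cos H₀ = −tan φ tan δ ≤ −1, i.e. tan φ tan δ ≥ 1.
The boundary is |tan φ| · |tan δ| = 1, so |φ| = 90° − |δ| = 90° − 19.8° = 70.2° in the northern hemisphere.

|φ| = 70.2°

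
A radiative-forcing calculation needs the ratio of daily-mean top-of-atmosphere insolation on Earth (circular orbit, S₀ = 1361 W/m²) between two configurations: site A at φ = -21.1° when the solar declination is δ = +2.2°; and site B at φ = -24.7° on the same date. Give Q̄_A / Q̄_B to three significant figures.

Q̄_A / Q̄_B ≈ 1.03

— Configuration A (φ=-21.1°):
cos H₀ = −tan(-21.1°) tan(+2.200°) = 0.0148, H₀ = 1.5560 rad.
Bracket: H₀ sin φ sin δ + cos φ cos δ sin H₀ = 1.5560×-0.36000×0.03839 + 0.93295×0.99926×0.99989 = -0.021505 + 0.932157 = 0.910652.
Q̄ = (S₀/π) × [bracket] = (1361/π) × 0.910652 = 394.51 W/m².
— Configuration B (φ=-24.7°):
cos H₀ = −tan(-24.7°) tan(+2.200°) = 0.0177, H₀ = 1.5531 rad.
Bracket: H₀ sin φ sin δ + cos φ cos δ sin H₀ = 1.5531×-0.41787×0.03839 + 0.90851×0.99926×0.99984 = -0.024915 + 0.907692 = 0.882777.
Q̄ = (S₀/π) × [bracket] = (1361/π) × 0.882777 = 382.44 W/m².
Ratio Q̄_A / Q̄_B = 394.51 / 382.44 = 1.032.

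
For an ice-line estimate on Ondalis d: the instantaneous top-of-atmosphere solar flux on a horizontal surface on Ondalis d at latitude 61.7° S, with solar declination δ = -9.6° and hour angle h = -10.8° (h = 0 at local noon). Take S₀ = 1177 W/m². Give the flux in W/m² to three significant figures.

713 W/m²

cos θ_z = sin φ sin δ + cos φ cos δ cos h = 0.146836 + 0.459169 = 0.606005.
Flux = S₀ · cos θ_z = 1177 × 0.606005 = 713.3 W/m².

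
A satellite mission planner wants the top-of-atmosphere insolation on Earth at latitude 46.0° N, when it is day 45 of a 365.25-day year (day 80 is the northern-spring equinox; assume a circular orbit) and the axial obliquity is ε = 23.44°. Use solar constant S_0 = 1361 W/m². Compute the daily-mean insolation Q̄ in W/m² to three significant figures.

Solar longitude: L_s = 360° × (45 − 80)/365.25 = -34.497°, i.e. -34.497° + 360° = 325.503°.
sin δ = sin 23.44° × sin 325.503° = -0.22529, so δ = -13.020°.
cos h₀ = −tan(+46.0°) tan(-13.020°) = 0.2395, h₀ = 1.3290 rad.
Bracket: h₀ sin ϕ sin δ + cos ϕ cos δ sin h₀ = 1.3290×0.71934×-0.22529 + 0.69466×0.97429×0.97091 = -0.215378 + 0.657112 = 0.441734.
Q̄ = (S_0/π) × [bracket] = (1361/π) × 0.441734 = 191.4 W/m².

Q̄ ≈ 191 W/m²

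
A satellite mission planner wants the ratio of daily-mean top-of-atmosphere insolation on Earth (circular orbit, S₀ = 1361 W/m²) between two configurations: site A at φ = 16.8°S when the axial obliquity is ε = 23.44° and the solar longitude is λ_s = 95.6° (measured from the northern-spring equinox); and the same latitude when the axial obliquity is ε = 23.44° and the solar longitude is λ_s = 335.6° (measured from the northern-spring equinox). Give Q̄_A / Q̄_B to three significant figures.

Q̄_A / Q̄_B ≈ 0.693

— Configuration A (φ=-16.8°):
Solar declination: sin δ = sin ε · sin λ_s = sin 23.44° × sin 95.6° = 0.39589, so δ = +23.321°.
cos H₀ = −tan(-16.8°) tan(+23.321°) = 0.1302, H₀ = 1.4403 rad.
Bracket: H₀ sin φ sin δ + cos φ cos δ sin H₀ = 1.4403×-0.28903×0.39589 + 0.95732×0.91830×0.99149 = -0.164805 + 0.871626 = 0.706821.
Q̄ = (S₀/π) × [bracket] = (1361/π) × 0.706821 = 306.21 W/m².
— Configuration B (φ=-16.8°):
Solar declination: sin δ = sin ε · sin λ_s = sin 23.44° × sin 335.6° = -0.16433, so δ = -9.458°.
cos H₀ = −tan(-16.8°) tan(-9.458°) = -0.0503, H₀ = 1.6211 rad.
Bracket: H₀ sin φ sin δ + cos φ cos δ sin H₀ = 1.6211×-0.28903×-0.16433 + 0.95732×0.98641×0.99873 = 0.076996 + 0.943111 = 1.020107.
Q̄ = (S₀/π) × [bracket] = (1361/π) × 1.020107 = 441.93 W/m².
Ratio Q̄_A / Q̄_B = 306.21 / 441.93 = 0.6929.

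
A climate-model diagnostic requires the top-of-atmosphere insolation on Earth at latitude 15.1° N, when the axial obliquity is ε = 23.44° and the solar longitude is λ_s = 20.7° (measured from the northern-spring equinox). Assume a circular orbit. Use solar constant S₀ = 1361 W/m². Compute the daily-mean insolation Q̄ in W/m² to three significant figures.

Q̄ ≈ 439 W/m²

Solar declination: sin δ = sin ε · sin λ_s = sin 23.44° × sin 20.7° = 0.14061, so δ = +8.083°.
cos H₀ = −tan(+15.1°) tan(+8.083°) = -0.0383, H₀ = 1.6091 rad.
Bracket: H₀ sin φ sin δ + cos φ cos δ sin H₀ = 1.6091×0.26050×0.14061 + 0.96547×0.99007×0.99927 = 0.058940 + 0.955185 = 1.014125.
Q̄ = (S₀/π) × [bracket] = (1361/π) × 1.014125 = 439.3 W/m².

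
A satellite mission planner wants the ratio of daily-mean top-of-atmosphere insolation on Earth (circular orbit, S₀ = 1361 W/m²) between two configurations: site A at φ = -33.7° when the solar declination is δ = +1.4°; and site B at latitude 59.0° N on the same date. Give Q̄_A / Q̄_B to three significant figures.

— Configuration A (φ=-33.7°):
cos H₀ = −tan(-33.7°) tan(+1.400°) = 0.0163, H₀ = 1.5545 rad.
Bracket: H₀ sin φ sin δ + cos φ cos δ sin H₀ = 1.5545×-0.55484×0.02443 + 0.83195×0.99970×0.99987 = -0.021071 + 0.831592 = 0.810521.
Q̄ = (S₀/π) × [bracket] = (1361/π) × 0.810521 = 351.13 W/m².
— Configuration B (φ=+59.0°):
cos H₀ = −tan(+59.0°) tan(+1.400°) = -0.0407, H₀ = 1.6115 rad.
Bracket: H₀ sin φ sin δ + cos φ cos δ sin H₀ = 1.6115×0.85717×0.02443 + 0.51504×0.99970×0.99917 = 0.033746 + 0.514458 = 0.548204.
Q̄ = (S₀/π) × [bracket] = (1361/π) × 0.548204 = 237.49 W/m².
Ratio Q̄_A / Q̄_B = 351.13 / 237.49 = 1.479.

Q̄_A / Q̄_B ≈ 1.48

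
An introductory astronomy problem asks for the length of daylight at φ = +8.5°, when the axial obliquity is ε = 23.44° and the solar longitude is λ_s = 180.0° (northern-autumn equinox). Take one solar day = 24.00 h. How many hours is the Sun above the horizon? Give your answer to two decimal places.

Solar declination: sin δ = sin ε · sin λ_s = sin 23.44° × sin 180.0° = 0.00000, so δ = +0.000°.
cos H₀ = −tan φ · tan δ = −tan(+8.5°) × tan(+0.000°) = -0.0000, so H₀ = 1.5708 rad = 90.00°.
Daylight = 2H₀/(2π) × 24.00 h = (1.5708/π) × 24.00 = 12.00 h.

12.00 h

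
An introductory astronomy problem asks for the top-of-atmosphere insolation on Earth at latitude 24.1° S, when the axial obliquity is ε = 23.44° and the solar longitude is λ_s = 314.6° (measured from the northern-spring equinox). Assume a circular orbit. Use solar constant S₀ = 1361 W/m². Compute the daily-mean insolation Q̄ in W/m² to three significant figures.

Q̄ ≈ 461 W/m²

Solar declination: sin δ = sin ε · sin λ_s = sin 23.44° × sin 314.6° = -0.28324, so δ = -16.453°.
cos H₀ = −tan(-24.1°) tan(-16.453°) = -0.1321, H₀ = 1.7033 rad.
Bracket: H₀ sin φ sin δ + cos φ cos δ sin H₀ = 1.7033×-0.40833×-0.28324 + 0.91283×0.95905×0.99124 = 0.196996 + 0.867781 = 1.064777.
Q̄ = (S₀/π) × [bracket] = (1361/π) × 1.064777 = 461.3 W/m².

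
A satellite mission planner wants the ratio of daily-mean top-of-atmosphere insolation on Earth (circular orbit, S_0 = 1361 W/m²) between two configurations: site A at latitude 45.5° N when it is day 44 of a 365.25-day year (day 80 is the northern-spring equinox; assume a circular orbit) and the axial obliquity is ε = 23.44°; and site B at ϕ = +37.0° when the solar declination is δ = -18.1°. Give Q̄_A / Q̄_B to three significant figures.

Q̄_A / Q̄_B ≈ 0.907

— Configuration A (ϕ=+45.5°):
Solar longitude: L_s = 360° × (44 − 80)/365.25 = -35.483°, i.e. -35.483° + 360° = 324.517°.
sin δ = sin 23.44° × sin 324.517° = -0.23090, so δ = -13.350°.
cos h₀ = −tan(+45.5°) tan(-13.350°) = 0.2415, h₀ = 1.3269 rad.
Bracket: h₀ sin ϕ sin δ + cos ϕ cos δ sin h₀ = 1.3269×0.71325×-0.23090 + 0.70091×0.97298×0.97040 = -0.218526 + 0.661785 = 0.443259.
Q̄ = (S_0/π) × [bracket] = (1361/π) × 0.443259 = 192.03 W/m².
— Configuration B (ϕ=+37.0°):
cos h₀ = −tan(+37.0°) tan(-18.100°) = 0.2463, h₀ = 1.3219 rad.
Bracket: h₀ sin ϕ sin δ + cos ϕ cos δ sin h₀ = 1.3219×0.60182×-0.31068 + 0.79864×0.95052×0.96919 = -0.247160 + 0.735735 = 0.488575.
Q̄ = (S_0/π) × [bracket] = (1361/π) × 0.488575 = 211.66 W/m².
Ratio Q̄_A / Q̄_B = 192.03 / 211.66 = 0.9073.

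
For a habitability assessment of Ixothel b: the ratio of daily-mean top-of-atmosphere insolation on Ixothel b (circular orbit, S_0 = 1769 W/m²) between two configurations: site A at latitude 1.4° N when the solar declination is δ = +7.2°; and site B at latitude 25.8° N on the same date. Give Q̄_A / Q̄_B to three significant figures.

— Configuration A (ϕ=+1.4°):
cos h₀ = −tan(+1.4°) tan(+7.200°) = -0.0031, h₀ = 1.5739 rad.
Bracket: h₀ sin ϕ sin δ + cos ϕ cos δ sin h₀ = 1.5739×0.02443×0.12533 + 0.99970×0.99211×1.00000 = 0.004819 + 0.991812 = 0.996631.
Q̄ = (S_0/π) × [bracket] = (1769/π) × 0.996631 = 561.19 W/m².
— Configuration B (ϕ=+25.8°):
cos h₀ = −tan(+25.8°) tan(+7.200°) = -0.0611, h₀ = 1.6319 rad.
Bracket: h₀ sin ϕ sin δ + cos ϕ cos δ sin h₀ = 1.6319×0.43523×0.12533 + 0.90032×0.99211×0.99813 = 0.089016 + 0.891546 = 0.980562.
Q̄ = (S_0/π) × [bracket] = (1769/π) × 0.980562 = 552.14 W/m².
Ratio Q̄_A / Q̄_B = 561.19 / 552.14 = 1.016.

Q̄_A / Q̄_B ≈ 1.02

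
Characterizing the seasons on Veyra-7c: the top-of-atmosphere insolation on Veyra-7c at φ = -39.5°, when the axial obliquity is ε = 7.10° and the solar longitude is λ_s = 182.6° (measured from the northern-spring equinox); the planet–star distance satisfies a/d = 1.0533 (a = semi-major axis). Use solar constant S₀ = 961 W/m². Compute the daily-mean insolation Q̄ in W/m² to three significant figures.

Solar declination: sin δ = sin ε · sin λ_s = sin 7.10° × sin 182.6° = -0.00561, so δ = -0.321°.
cos H₀ = −tan(-39.5°) tan(-0.321°) = -0.0046, H₀ = 1.5754 rad.
Bracket: H₀ sin φ sin δ + cos φ cos δ sin H₀ = 1.5754×-0.63608×-0.00561 + 0.77162×0.99998×0.99999 = 0.005622 + 0.771597 = 0.777219.
Inverse-square distance factor (a/d)² = 1.0533² = 1.109441.
Q̄ = (S₀/π) × 1.109441 × [bracket] = (961/π) × 1.109441 × 0.777219 = 263.8 W/m².

Q̄ ≈ 264 W/m²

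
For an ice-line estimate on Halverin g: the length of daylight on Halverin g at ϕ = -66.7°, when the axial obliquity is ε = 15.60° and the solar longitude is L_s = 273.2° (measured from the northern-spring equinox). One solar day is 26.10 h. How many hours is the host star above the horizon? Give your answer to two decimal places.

Solar declination: sin δ = sin ε · sin L_s = sin 15.60° × sin 273.2° = -0.26850, so δ = -15.575°.
cos h₀ = −tan ϕ · tan δ = −tan(-66.7°) × tan(-15.575°) = -0.6472, so h₀ = 2.2747 rad = 130.33°.
Daylight = 2h₀/(2π) × 26.10 h = (2.2747/π) × 26.10 = 18.90 h.

18.90 h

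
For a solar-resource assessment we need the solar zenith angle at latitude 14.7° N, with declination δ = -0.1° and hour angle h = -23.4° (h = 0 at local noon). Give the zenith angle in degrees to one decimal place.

θ_z = 27.5°

cos θ_z = sin ϕ sin δ + cos ϕ cos δ cos h = -0.000443 + 0.887713 = 0.887270.
θ_z = arccos(0.887270) = 27.5°.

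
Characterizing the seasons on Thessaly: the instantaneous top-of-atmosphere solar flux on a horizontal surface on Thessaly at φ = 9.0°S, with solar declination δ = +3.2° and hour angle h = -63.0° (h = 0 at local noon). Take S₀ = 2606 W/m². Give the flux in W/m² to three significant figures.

cos θ_z = sin φ sin δ + cos φ cos δ cos h = -0.008732 + 0.447702 = 0.438970.
Flux = S₀ · cos θ_z = 2606 × 0.438970 = 1144 W/m².

1.14e+03 W/m²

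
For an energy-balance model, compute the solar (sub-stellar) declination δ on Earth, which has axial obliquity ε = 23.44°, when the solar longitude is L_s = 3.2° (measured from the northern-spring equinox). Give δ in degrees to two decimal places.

sin δ = sin ε · sin L_s = sin 23.44° × sin 3.2° = 0.022205.
δ = arcsin(0.022205) = +1.27°.

δ = +1.27°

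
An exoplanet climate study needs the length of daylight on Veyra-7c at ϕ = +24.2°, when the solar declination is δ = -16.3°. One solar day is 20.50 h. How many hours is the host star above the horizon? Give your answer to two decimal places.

9.39 h

cos h₀ = −tan ϕ · tan δ = −tan(+24.2°) × tan(-16.300°) = 0.1314, so h₀ = 1.4390 rad = 82.45°.
Daylight = 2h₀/(2π) × 20.50 h = (1.4390/π) × 20.50 = 9.39 h.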